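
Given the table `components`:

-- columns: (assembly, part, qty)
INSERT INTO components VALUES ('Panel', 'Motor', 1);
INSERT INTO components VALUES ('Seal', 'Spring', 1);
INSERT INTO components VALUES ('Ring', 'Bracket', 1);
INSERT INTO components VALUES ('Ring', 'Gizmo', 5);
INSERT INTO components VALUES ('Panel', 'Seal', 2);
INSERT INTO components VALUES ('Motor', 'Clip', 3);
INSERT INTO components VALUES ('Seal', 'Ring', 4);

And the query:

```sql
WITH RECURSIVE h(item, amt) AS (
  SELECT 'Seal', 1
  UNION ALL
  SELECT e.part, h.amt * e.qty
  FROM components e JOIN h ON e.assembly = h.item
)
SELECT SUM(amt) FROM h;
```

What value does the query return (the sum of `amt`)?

30

Base: (Seal, amt=1).
Iteration 1: components of {Seal} -> Ring = 1*4 = 4, Spring = 1*1 = 1.
Iteration 2: components of {Ring,Spring} -> Bracket = 4*1 = 4, Gizmo = 4*5 = 20.
Iteration 3: no further components; recursion stops.
SUM(amt) = 1 + 4 + 1 + 4 + 20 = 30.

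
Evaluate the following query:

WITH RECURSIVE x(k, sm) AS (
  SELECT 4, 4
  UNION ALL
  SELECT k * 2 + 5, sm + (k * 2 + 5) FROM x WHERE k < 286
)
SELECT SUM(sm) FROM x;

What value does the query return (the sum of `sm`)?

Base: k=4, sm=4.
Iteration 1: 4 < 286 holds -> k = 4 * 2 + 5 = 13, sm = 4 + 13 = 17.
Iteration 2: 13 < 286 holds -> k = 13 * 2 + 5 = 31, sm = 17 + 31 = 48.
Iteration 3: 31 < 286 holds -> k = 31 * 2 + 5 = 67, sm = 48 + 67 = 115.
Iteration 4: 67 < 286 holds -> k = 67 * 2 + 5 = 139, sm = 115 + 139 = 254.
Iteration 5: 139 < 286 holds -> k = 139 * 2 + 5 = 283, sm = 254 + 283 = 537.
Iteration 6: 283 < 286 holds -> k = 283 * 2 + 5 = 571, sm = 537 + 571 = 1108.
Iteration 7: 571 < 286 fails; recursion stops.
SUM(sm) = 4 + 17 + 48 + 115 + 254 + 537 + 1108 = 2083.

2083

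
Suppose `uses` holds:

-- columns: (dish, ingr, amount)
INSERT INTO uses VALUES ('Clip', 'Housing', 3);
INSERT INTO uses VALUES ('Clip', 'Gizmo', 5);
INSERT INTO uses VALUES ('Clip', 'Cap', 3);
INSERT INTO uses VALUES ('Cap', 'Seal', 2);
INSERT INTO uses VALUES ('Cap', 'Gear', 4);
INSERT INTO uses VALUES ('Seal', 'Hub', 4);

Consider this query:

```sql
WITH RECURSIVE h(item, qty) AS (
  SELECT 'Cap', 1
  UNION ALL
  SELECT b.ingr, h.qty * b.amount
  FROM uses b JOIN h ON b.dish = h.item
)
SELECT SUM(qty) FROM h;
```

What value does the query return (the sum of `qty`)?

15

Base: (Cap, qty=1).
Iteration 1: components of {Cap} -> Gear = 1*4 = 4, Seal = 1*2 = 2.
Iteration 2: components of {Gear,Seal} -> Hub = 2*4 = 8.
Iteration 3: no further components; recursion stops.
SUM(qty) = 1 + 2 + 4 + 8 = 15.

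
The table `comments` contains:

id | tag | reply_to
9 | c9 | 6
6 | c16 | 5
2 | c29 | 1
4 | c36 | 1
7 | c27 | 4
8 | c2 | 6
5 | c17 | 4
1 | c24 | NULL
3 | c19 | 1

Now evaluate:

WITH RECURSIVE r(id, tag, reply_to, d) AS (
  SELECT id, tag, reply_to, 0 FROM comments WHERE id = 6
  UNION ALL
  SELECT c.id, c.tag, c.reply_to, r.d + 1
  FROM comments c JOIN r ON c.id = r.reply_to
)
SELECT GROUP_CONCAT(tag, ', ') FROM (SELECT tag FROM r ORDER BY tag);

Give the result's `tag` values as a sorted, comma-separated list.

c16, c17, c24, c36

Base: id=6 (c16), reply_to=5, d 0.
Iteration 1: join on id=5 -> c17 (id 5, reply_to=4, d 1).
Iteration 2: join on id=4 -> c36 (id 4, reply_to=1, d 2).
Iteration 3: join on id=1 -> c24 (id 1, reply_to=NULL, d 3).
Iteration 4: reply_to is NULL; no match; recursion stops.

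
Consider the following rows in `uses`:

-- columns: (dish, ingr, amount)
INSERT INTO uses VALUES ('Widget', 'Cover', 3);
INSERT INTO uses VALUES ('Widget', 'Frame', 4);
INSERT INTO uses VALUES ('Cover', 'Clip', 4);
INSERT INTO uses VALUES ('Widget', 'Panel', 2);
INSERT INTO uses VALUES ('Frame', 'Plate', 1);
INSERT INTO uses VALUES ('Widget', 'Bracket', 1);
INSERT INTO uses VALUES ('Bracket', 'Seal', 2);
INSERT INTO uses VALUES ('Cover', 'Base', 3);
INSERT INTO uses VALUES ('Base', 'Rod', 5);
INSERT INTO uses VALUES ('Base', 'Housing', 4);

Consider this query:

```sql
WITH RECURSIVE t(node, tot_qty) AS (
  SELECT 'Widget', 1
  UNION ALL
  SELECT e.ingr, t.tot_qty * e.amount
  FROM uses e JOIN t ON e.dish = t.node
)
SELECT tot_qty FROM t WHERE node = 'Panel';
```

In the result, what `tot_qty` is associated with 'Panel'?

2

Base: (Widget, tot_qty=1).
Iteration 1: components of {Widget} -> Bracket = 1*1 = 1, Cover = 1*3 = 3, Frame = 1*4 = 4, Panel = 1*2 = 2.
Iteration 2: components of {Bracket,Cover,Frame,Panel} -> Base = 3*3 = 9, Clip = 3*4 = 12, Plate = 4*1 = 4, Seal = 1*2 = 2.
Iteration 3: components of {Base,Clip,Plate,Seal} -> Housing = 9*4 = 36, Rod = 9*5 = 45.
Iteration 4: no further components; recursion stops.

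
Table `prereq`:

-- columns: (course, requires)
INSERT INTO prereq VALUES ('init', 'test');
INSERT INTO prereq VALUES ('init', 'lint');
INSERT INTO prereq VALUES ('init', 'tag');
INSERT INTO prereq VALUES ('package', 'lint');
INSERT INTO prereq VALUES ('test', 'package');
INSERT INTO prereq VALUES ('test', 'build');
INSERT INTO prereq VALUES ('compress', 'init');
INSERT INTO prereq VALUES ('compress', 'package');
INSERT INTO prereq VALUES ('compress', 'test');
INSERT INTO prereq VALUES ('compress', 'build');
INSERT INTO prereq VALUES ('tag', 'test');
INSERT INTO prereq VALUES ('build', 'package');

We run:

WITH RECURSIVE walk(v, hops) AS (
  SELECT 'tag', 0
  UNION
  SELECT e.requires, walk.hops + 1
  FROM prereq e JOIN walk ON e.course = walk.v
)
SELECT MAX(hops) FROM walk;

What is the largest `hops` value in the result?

Base: (tag, hops=0).
Iteration 1: edges from {tag} -> (test, hops=1).
Iteration 2: edges from {test} -> (build, hops=2), (package, hops=2).
Iteration 3: edges from {build,package} -> (lint, hops=3), (package, hops=3).
Iteration 4: edges from {lint,package} -> (lint, hops=4).
Iteration 5: no outgoing edges from {lint}; recursion stops.
hops values: 0, 1, 2, 2, 3, 3, 4; the maximum is 4.

4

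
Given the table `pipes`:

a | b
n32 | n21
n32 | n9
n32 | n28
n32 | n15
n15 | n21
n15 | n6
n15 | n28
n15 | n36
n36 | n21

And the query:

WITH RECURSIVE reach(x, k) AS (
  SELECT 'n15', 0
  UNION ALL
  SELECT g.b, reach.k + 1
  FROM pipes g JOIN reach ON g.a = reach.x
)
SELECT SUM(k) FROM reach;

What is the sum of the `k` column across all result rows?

Base: (n15, k=0).
Iteration 1: edges from {n15} -> (n21, k=1), (n28, k=1), (n36, k=1), (n6, k=1).
Iteration 2: edges from {n21,n28,n36,n6} -> (n21, k=2).
Iteration 3: no outgoing edges from {n21}; recursion stops.
SUM(k) = 0 + 1 + 1 + 1 + 1 + 2 = 6.

6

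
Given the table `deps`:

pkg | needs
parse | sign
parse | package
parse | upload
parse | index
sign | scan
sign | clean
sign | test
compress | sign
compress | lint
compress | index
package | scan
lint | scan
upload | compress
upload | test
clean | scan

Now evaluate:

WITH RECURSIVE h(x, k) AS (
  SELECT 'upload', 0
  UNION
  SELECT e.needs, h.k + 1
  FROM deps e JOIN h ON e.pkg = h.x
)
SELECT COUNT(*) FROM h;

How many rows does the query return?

Base: (upload, k=0).
Iteration 1: edges from {upload} -> (compress, k=1), (test, k=1).
Iteration 2: edges from {compress,test} -> (index, k=2), (lint, k=2), (sign, k=2).
Iteration 3: edges from {index,lint,sign} -> (clean, k=3), (scan, k=3), (test, k=3). [UNION drops 1 duplicate row(s)]
Iteration 4: edges from {clean,scan,test} -> (scan, k=4).
Iteration 5: no outgoing edges from {scan}; recursion stops.
Total rows emitted: 10.

10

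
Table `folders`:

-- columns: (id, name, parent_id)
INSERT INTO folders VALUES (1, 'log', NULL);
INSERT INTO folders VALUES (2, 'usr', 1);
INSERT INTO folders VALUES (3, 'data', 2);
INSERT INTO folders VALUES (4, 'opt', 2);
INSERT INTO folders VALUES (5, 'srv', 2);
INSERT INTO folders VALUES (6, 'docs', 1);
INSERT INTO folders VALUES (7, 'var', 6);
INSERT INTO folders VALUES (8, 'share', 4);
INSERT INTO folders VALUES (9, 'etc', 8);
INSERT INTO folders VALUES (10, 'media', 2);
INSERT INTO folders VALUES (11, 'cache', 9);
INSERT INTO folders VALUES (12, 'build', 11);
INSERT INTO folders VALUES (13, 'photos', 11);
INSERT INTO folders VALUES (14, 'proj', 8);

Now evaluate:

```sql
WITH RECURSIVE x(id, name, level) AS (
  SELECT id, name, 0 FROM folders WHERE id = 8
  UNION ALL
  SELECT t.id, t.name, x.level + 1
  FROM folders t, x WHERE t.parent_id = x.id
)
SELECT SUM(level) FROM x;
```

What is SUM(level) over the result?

10

Base: id=8 (share) at level 0.
Iteration 1: rows with parent_id in {8} -> etc (id 9, level 1), proj (id 14, level 1).
Iteration 2: rows with parent_id in {9,14} -> cache (id 11, level 2).
Iteration 3: rows with parent_id in {11} -> build (id 12, level 3), photos (id 13, level 3).
Iteration 4: no rows with parent_id in {12,13}; recursion stops.
SUM(level) = 0 + 1 + 1 + 2 + 3 + 3 = 10.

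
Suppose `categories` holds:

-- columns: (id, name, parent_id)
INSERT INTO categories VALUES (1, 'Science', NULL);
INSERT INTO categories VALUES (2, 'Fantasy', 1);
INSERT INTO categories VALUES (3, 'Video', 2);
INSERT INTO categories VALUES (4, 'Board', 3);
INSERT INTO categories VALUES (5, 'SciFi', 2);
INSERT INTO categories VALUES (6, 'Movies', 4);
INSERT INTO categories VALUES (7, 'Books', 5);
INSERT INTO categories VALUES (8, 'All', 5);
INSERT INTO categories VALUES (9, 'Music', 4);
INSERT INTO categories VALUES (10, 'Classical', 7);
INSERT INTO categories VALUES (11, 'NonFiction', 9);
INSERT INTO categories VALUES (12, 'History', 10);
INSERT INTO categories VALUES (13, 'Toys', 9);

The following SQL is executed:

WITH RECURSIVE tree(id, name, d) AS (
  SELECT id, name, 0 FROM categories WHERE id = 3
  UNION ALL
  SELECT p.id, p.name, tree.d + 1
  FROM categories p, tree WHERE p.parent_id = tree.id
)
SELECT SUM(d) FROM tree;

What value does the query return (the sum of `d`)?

11

Base: id=3 (Video) at d 0.
Iteration 1: rows with parent_id in {3} -> Board (id 4, d 1).
Iteration 2: rows with parent_id in {4} -> Movies (id 6, d 2), Music (id 9, d 2).
Iteration 3: rows with parent_id in {6,9} -> NonFiction (id 11, d 3), Toys (id 13, d 3).
Iteration 4: no rows with parent_id in {11,13}; recursion stops.
SUM(d) = 0 + 1 + 2 + 2 + 3 + 3 = 11.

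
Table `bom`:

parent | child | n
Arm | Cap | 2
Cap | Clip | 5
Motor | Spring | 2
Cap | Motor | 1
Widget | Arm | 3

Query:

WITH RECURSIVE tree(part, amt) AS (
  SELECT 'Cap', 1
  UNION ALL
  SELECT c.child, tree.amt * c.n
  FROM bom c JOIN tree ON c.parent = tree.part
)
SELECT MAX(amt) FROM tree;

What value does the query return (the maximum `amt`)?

Base: (Cap, amt=1).
Iteration 1: components of {Cap} -> Clip = 1*5 = 5, Motor = 1*1 = 1.
Iteration 2: components of {Clip,Motor} -> Spring = 1*2 = 2.
Iteration 3: no further components; recursion stops.
amt values: 1, 5, 1, 2; the maximum is 5.

5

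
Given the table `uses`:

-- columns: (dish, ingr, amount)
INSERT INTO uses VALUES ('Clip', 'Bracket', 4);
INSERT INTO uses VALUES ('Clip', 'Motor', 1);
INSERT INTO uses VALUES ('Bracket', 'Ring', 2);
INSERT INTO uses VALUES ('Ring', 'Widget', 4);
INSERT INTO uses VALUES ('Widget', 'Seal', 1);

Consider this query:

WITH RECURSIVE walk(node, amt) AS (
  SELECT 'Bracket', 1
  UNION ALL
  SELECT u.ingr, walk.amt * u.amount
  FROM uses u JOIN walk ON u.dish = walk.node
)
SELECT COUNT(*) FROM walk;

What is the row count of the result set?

Base: (Bracket, amt=1).
Iteration 1: components of {Bracket} -> Ring = 1*2 = 2.
Iteration 2: components of {Ring} -> Widget = 2*4 = 8.
Iteration 3: components of {Widget} -> Seal = 8*1 = 8.
Iteration 4: no further components; recursion stops.
Total rows emitted: 4.

4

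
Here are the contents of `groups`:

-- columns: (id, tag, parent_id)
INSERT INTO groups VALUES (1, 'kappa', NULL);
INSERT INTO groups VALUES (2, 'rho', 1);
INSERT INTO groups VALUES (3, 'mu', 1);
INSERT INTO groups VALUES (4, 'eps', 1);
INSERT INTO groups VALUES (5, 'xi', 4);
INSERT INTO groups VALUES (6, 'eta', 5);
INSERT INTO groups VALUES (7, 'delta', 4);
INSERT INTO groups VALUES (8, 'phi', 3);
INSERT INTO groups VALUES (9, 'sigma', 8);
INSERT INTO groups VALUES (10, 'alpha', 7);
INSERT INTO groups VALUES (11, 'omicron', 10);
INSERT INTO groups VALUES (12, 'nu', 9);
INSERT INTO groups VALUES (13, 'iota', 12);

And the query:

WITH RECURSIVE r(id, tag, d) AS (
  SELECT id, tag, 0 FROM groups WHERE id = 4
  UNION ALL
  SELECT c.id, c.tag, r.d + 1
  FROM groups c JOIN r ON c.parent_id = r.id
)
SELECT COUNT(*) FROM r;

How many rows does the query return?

6

Base: id=4 (eps) at d 0.
Iteration 1: rows with parent_id in {4} -> xi (id 5, d 1), delta (id 7, d 1).
Iteration 2: rows with parent_id in {5,7} -> eta (id 6, d 2), alpha (id 10, d 2).
Iteration 3: rows with parent_id in {6,10} -> omicron (id 11, d 3).
Iteration 4: no rows with parent_id in {11}; recursion stops.
Total rows emitted: 6.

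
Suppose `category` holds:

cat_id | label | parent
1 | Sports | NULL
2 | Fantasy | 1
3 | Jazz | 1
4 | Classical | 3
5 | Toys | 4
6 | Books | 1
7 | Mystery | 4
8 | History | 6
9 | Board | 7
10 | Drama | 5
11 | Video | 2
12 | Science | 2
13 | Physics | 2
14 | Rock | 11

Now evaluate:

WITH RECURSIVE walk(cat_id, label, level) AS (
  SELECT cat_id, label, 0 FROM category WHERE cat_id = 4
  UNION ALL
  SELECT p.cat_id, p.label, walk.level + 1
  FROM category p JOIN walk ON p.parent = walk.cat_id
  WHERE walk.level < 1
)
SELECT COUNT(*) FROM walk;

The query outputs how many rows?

3

Base: cat_id=4 (Classical) at level 0.
Iteration 1: rows with parent in {4} -> Toys (id 5, level 1), Mystery (id 7, level 1).
Iteration 2: level < 1 fails for all current rows; recursion stops.
Total rows emitted: 3.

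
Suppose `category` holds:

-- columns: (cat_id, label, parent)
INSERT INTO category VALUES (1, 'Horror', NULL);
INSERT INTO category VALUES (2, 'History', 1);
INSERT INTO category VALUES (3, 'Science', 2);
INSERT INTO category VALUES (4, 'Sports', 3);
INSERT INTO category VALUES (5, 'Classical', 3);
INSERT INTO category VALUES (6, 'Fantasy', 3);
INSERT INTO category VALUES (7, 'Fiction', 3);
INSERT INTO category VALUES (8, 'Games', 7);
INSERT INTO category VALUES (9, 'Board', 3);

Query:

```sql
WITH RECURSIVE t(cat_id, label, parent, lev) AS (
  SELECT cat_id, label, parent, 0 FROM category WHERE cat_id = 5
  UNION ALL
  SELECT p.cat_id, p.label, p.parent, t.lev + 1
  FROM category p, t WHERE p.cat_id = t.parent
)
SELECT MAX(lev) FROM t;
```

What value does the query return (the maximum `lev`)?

Base: cat_id=5 (Classical), parent=3, lev 0.
Iteration 1: join on cat_id=3 -> Science (id 3, parent=2, lev 1).
Iteration 2: join on cat_id=2 -> History (id 2, parent=1, lev 2).
Iteration 3: join on cat_id=1 -> Horror (id 1, parent=NULL, lev 3).
Iteration 4: parent is NULL; no match; recursion stops.
lev values: 0, 1, 2, 3; the maximum is 3.

3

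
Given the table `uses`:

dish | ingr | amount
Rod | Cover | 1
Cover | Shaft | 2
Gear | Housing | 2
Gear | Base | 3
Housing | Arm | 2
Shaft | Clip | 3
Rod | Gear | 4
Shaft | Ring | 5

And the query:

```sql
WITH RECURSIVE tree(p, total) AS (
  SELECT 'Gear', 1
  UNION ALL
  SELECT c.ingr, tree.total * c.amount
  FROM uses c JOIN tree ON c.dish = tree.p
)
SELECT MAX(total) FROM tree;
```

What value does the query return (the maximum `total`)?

4

Base: (Gear, total=1).
Iteration 1: components of {Gear} -> Base = 1*3 = 3, Housing = 1*2 = 2.
Iteration 2: components of {Base,Housing} -> Arm = 2*2 = 4.
Iteration 3: no further components; recursion stops.
total values: 1, 3, 2, 4; the maximum is 4.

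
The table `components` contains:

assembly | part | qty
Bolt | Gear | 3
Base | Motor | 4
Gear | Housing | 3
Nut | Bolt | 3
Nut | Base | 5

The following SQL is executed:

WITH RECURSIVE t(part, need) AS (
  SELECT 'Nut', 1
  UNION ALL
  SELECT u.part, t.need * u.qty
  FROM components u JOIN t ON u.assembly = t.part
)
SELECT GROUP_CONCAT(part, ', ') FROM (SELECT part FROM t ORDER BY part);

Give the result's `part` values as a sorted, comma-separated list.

Base, Bolt, Gear, Housing, Motor, Nut

Base: (Nut, need=1).
Iteration 1: components of {Nut} -> Base = 1*5 = 5, Bolt = 1*3 = 3.
Iteration 2: components of {Base,Bolt} -> Gear = 3*3 = 9, Motor = 5*4 = 20.
Iteration 3: components of {Gear,Motor} -> Housing = 9*3 = 27.
Iteration 4: no further components; recursion stops.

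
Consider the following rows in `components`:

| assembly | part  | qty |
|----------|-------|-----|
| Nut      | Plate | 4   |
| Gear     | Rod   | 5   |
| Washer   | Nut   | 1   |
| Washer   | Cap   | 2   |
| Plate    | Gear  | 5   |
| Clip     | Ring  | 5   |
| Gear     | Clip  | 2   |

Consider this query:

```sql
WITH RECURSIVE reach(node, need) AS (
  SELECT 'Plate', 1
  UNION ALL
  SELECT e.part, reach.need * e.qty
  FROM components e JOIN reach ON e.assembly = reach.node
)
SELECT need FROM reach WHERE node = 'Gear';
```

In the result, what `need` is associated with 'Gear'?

Base: (Plate, need=1).
Iteration 1: components of {Plate} -> Gear = 1*5 = 5.
Iteration 2: components of {Gear} -> Clip = 5*2 = 10, Rod = 5*5 = 25.
Iteration 3: components of {Clip,Rod} -> Ring = 10*5 = 50.
Iteration 4: no further components; recursion stops.

5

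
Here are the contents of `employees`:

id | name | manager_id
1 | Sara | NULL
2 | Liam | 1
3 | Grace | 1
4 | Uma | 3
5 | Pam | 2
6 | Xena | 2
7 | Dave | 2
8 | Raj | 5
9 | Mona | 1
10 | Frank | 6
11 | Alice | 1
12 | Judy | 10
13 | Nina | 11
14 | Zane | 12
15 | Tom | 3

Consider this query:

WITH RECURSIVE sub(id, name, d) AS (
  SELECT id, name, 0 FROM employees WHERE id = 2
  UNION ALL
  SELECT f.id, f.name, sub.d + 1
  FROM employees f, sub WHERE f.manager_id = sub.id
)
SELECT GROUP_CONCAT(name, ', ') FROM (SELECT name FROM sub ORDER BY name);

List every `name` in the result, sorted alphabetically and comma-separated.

Base: id=2 (Liam) at d 0.
Iteration 1: rows with manager_id in {2} -> Pam (id 5, d 1), Xena (id 6, d 1), Dave (id 7, d 1).
Iteration 2: rows with manager_id in {5,6,7} -> Raj (id 8, d 2), Frank (id 10, d 2).
Iteration 3: rows with manager_id in {8,10} -> Judy (id 12, d 3).
Iteration 4: rows with manager_id in {12} -> Zane (id 14, d 4).
Iteration 5: no rows with manager_id in {14}; recursion stops.

Dave, Frank, Judy, Liam, Pam, Raj, Xena, Zane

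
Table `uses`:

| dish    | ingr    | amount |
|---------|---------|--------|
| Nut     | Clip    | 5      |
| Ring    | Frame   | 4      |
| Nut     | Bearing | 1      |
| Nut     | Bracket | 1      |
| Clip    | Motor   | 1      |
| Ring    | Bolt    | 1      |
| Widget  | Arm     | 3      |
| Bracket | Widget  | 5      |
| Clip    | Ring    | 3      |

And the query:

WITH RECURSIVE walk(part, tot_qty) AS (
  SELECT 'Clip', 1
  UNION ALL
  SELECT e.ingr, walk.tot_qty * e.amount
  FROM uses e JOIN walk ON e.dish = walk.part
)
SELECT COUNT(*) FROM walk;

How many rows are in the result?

Base: (Clip, tot_qty=1).
Iteration 1: components of {Clip} -> Motor = 1*1 = 1, Ring = 1*3 = 3.
Iteration 2: components of {Motor,Ring} -> Bolt = 3*1 = 3, Frame = 3*4 = 12.
Iteration 3: no further components; recursion stops.
Total rows emitted: 5.

5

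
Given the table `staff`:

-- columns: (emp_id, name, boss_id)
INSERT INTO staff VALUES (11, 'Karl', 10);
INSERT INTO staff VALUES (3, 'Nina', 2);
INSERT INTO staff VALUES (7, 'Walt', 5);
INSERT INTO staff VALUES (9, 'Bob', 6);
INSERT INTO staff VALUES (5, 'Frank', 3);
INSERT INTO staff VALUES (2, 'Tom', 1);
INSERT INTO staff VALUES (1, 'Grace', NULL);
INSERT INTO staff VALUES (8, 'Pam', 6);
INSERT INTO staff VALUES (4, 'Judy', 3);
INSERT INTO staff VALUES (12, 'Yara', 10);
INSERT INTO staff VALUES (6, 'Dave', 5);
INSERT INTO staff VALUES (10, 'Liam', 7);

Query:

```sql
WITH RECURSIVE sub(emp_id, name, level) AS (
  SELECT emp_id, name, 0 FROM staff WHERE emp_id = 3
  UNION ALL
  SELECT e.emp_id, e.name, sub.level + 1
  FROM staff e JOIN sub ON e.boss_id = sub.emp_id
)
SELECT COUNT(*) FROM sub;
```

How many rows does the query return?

10

Base: emp_id=3 (Nina) at level 0.
Iteration 1: rows with boss_id in {3} -> Judy (id 4, level 1), Frank (id 5, level 1).
Iteration 2: rows with boss_id in {4,5} -> Dave (id 6, level 2), Walt (id 7, level 2).
Iteration 3: rows with boss_id in {6,7} -> Pam (id 8, level 3), Bob (id 9, level 3), Liam (id 10, level 3).
Iteration 4: rows with boss_id in {8,9,10} -> Karl (id 11, level 4), Yara (id 12, level 4).
Iteration 5: no rows with boss_id in {11,12}; recursion stops.
Total rows emitted: 10.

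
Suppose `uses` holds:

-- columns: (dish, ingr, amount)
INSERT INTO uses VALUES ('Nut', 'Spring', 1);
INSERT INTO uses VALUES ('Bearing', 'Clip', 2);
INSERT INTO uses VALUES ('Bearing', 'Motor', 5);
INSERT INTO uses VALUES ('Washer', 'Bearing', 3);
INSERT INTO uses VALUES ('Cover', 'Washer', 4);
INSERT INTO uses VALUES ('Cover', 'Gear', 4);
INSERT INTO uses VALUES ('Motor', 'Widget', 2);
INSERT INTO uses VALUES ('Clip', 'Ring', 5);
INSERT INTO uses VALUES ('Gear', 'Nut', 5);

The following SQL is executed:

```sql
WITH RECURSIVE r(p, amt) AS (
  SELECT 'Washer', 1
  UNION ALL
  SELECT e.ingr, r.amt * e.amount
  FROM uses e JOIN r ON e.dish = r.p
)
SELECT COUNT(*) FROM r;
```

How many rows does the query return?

6

Base: (Washer, amt=1).
Iteration 1: components of {Washer} -> Bearing = 1*3 = 3.
Iteration 2: components of {Bearing} -> Clip = 3*2 = 6, Motor = 3*5 = 15.
Iteration 3: components of {Clip,Motor} -> Ring = 6*5 = 30, Widget = 15*2 = 30.
Iteration 4: no further components; recursion stops.
Total rows emitted: 6.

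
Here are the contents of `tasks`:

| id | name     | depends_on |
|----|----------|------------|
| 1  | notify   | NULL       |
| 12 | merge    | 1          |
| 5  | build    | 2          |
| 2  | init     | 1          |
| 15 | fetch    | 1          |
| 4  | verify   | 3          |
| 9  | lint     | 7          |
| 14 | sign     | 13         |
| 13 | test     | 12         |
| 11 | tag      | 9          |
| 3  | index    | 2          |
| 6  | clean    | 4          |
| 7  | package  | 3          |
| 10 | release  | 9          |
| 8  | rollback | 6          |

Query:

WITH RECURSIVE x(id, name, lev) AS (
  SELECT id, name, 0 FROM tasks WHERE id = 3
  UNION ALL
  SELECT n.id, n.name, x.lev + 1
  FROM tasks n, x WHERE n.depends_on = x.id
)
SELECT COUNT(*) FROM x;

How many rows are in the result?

8

Base: id=3 (index) at lev 0.
Iteration 1: rows with depends_on in {3} -> verify (id 4, lev 1), package (id 7, lev 1).
Iteration 2: rows with depends_on in {4,7} -> clean (id 6, lev 2), lint (id 9, lev 2).
Iteration 3: rows with depends_on in {6,9} -> rollback (id 8, lev 3), release (id 10, lev 3), tag (id 11, lev 3).
Iteration 4: no rows with depends_on in {8,10,11}; recursion stops.
Total rows emitted: 8.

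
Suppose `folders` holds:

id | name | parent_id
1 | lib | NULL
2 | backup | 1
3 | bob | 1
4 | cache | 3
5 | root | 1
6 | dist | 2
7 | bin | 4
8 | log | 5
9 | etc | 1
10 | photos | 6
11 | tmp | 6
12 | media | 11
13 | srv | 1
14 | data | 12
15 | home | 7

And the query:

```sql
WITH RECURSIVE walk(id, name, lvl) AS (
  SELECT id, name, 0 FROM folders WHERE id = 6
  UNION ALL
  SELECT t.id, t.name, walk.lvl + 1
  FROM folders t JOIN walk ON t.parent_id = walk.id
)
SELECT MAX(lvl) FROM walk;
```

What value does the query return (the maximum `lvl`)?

3

Base: id=6 (dist) at lvl 0.
Iteration 1: rows with parent_id in {6} -> photos (id 10, lvl 1), tmp (id 11, lvl 1).
Iteration 2: rows with parent_id in {10,11} -> media (id 12, lvl 2).
Iteration 3: rows with parent_id in {12} -> data (id 14, lvl 3).
Iteration 4: no rows with parent_id in {14}; recursion stops.
lvl values: 0, 1, 1, 2, 3; the maximum is 3.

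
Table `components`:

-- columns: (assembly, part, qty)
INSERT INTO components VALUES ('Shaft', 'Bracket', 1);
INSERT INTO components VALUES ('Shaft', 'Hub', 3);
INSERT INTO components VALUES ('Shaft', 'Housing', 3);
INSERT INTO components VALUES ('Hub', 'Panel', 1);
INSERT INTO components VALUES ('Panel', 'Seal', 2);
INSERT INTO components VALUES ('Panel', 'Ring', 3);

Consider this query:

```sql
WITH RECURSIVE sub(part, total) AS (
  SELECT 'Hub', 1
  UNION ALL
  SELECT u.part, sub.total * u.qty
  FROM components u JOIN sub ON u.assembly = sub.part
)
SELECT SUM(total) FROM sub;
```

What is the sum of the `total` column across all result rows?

7

Base: (Hub, total=1).
Iteration 1: components of {Hub} -> Panel = 1*1 = 1.
Iteration 2: components of {Panel} -> Ring = 1*3 = 3, Seal = 1*2 = 2.
Iteration 3: no further components; recursion stops.
SUM(total) = 1 + 1 + 2 + 3 = 7.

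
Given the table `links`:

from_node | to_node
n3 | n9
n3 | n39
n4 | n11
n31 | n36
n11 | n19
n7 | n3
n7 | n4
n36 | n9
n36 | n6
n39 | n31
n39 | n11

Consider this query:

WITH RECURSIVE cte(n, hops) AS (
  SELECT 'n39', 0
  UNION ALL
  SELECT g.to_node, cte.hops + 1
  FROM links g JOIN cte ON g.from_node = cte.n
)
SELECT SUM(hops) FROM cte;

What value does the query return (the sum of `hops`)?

12

Base: (n39, hops=0).
Iteration 1: edges from {n39} -> (n11, hops=1), (n31, hops=1).
Iteration 2: edges from {n11,n31} -> (n19, hops=2), (n36, hops=2).
Iteration 3: edges from {n19,n36} -> (n6, hops=3), (n9, hops=3).
Iteration 4: no outgoing edges from {n6,n9}; recursion stops.
SUM(hops) = 0 + 1 + 1 + 2 + 2 + 3 + 3 = 12.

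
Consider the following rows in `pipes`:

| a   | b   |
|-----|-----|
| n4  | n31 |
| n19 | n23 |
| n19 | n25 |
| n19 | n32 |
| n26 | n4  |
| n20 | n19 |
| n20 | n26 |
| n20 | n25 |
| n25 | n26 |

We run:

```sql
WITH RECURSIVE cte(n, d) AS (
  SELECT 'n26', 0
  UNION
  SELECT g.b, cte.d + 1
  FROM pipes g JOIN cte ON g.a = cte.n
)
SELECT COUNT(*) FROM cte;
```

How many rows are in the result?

3

Base: (n26, d=0).
Iteration 1: edges from {n26} -> (n4, d=1).
Iteration 2: edges from {n4} -> (n31, d=2).
Iteration 3: no outgoing edges from {n31}; recursion stops.
Total rows emitted: 3.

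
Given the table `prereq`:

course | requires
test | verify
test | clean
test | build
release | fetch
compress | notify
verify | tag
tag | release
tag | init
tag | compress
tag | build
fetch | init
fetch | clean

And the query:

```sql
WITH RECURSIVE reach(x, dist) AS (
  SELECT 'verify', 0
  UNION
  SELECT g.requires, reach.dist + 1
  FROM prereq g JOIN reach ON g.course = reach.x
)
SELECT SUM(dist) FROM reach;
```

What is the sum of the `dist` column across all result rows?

Base: (verify, dist=0).
Iteration 1: edges from {verify} -> (tag, dist=1).
Iteration 2: edges from {tag} -> (build, dist=2), (compress, dist=2), (init, dist=2), (release, dist=2).
Iteration 3: edges from {build,compress,init,release} -> (fetch, dist=3), (notify, dist=3).
Iteration 4: edges from {fetch,notify} -> (clean, dist=4), (init, dist=4).
Iteration 5: no outgoing edges from {clean,init}; recursion stops.
SUM(dist) = 0 + 1 + 2 + 2 + 2 + 2 + 3 + 3 + 4 + 4 = 23.

23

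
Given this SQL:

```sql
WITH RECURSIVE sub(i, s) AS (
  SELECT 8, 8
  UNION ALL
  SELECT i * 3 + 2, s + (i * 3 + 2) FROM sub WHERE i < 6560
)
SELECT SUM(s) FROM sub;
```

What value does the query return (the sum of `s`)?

14696

Base: i=8, s=8.
Iteration 1: 8 < 6560 holds -> i = 8 * 3 + 2 = 26, s = 8 + 26 = 34.
Iteration 2: 26 < 6560 holds -> i = 26 * 3 + 2 = 80, s = 34 + 80 = 114.
Iteration 3: 80 < 6560 holds -> i = 80 * 3 + 2 = 242, s = 114 + 242 = 356.
Iteration 4: 242 < 6560 holds -> i = 242 * 3 + 2 = 728, s = 356 + 728 = 1084.
Iteration 5: 728 < 6560 holds -> i = 728 * 3 + 2 = 2186, s = 1084 + 2186 = 3270.
Iteration 6: 2186 < 6560 holds -> i = 2186 * 3 + 2 = 6560, s = 3270 + 6560 = 9830.
Iteration 7: 6560 < 6560 fails; recursion stops.
SUM(s) = 8 + 34 + 114 + 356 + 1084 + 3270 + 9830 = 14696.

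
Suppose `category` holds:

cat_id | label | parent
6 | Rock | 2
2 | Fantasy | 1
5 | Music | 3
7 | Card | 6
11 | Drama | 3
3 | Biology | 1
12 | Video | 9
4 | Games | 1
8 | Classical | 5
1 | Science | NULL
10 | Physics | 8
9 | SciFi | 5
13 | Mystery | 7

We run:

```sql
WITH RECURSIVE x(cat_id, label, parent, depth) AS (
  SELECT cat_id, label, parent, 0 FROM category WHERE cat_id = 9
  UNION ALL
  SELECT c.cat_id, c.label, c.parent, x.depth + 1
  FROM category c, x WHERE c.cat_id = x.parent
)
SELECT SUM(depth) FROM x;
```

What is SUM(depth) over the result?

6

Base: cat_id=9 (SciFi), parent=5, depth 0.
Iteration 1: join on cat_id=5 -> Music (id 5, parent=3, depth 1).
Iteration 2: join on cat_id=3 -> Biology (id 3, parent=1, depth 2).
Iteration 3: join on cat_id=1 -> Science (id 1, parent=NULL, depth 3).
Iteration 4: parent is NULL; no match; recursion stops.
SUM(depth) = 0 + 1 + 2 + 3 = 6.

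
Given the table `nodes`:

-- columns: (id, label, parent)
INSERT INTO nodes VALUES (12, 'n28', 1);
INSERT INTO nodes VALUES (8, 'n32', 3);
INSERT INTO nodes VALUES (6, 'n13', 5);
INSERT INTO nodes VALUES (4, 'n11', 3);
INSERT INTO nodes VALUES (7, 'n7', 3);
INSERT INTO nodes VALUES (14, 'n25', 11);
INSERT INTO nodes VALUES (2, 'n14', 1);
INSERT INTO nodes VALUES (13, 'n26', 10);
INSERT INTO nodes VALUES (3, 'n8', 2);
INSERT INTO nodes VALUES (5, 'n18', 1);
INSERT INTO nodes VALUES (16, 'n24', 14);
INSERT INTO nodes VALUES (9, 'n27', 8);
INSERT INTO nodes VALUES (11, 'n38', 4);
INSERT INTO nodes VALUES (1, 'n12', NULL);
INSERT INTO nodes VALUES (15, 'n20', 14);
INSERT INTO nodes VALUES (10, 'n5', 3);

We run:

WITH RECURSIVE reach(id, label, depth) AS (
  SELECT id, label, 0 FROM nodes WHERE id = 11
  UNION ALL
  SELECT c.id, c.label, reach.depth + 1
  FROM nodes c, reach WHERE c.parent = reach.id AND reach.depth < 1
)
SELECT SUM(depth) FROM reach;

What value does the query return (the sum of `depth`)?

1

Base: id=11 (n38) at depth 0.
Iteration 1: rows with parent in {11} -> n25 (id 14, depth 1).
Iteration 2: depth < 1 fails for all current rows; recursion stops.
SUM(depth) = 0 + 1 = 1.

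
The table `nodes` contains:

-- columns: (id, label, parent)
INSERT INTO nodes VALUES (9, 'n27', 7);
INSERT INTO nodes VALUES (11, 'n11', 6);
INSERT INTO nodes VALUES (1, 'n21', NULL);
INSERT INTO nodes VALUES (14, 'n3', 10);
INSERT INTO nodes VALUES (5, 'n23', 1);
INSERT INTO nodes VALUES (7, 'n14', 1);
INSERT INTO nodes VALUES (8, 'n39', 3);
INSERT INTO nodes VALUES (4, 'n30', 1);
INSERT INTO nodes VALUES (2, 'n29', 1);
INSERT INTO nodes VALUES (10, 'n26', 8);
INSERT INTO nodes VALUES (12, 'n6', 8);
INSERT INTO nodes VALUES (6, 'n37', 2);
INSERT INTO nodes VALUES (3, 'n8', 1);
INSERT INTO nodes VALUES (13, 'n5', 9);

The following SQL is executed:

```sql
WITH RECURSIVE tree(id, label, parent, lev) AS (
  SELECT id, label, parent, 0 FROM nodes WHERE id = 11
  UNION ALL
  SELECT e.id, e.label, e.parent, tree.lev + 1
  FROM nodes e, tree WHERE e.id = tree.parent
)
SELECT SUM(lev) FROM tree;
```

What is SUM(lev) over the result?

6

Base: id=11 (n11), parent=6, lev 0.
Iteration 1: join on id=6 -> n37 (id 6, parent=2, lev 1).
Iteration 2: join on id=2 -> n29 (id 2, parent=1, lev 2).
Iteration 3: join on id=1 -> n21 (id 1, parent=NULL, lev 3).
Iteration 4: parent is NULL; no match; recursion stops.
SUM(lev) = 0 + 1 + 2 + 3 = 6.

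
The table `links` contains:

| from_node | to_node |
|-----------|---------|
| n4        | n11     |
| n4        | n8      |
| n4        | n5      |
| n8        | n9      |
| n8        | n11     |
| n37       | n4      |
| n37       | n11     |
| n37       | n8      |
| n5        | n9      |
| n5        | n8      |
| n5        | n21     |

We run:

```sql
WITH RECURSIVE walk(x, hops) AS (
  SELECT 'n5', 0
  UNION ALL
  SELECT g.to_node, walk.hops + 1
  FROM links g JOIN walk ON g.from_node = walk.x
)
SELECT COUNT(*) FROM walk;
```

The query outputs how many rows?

6

Base: (n5, hops=0).
Iteration 1: edges from {n5} -> (n21, hops=1), (n8, hops=1), (n9, hops=1).
Iteration 2: edges from {n21,n8,n9} -> (n11, hops=2), (n9, hops=2).
Iteration 3: no outgoing edges from {n11,n9}; recursion stops.
Total rows emitted: 6.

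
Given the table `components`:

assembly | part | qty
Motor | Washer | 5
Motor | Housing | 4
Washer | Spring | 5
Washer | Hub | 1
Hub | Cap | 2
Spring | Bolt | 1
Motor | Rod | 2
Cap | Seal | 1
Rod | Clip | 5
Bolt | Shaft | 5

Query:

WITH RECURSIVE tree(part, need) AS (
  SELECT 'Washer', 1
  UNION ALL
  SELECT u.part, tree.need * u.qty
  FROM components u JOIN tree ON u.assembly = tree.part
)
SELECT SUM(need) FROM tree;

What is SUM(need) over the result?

41

Base: (Washer, need=1).
Iteration 1: components of {Washer} -> Hub = 1*1 = 1, Spring = 1*5 = 5.
Iteration 2: components of {Hub,Spring} -> Bolt = 5*1 = 5, Cap = 1*2 = 2.
Iteration 3: components of {Bolt,Cap} -> Seal = 2*1 = 2, Shaft = 5*5 = 25.
Iteration 4: no further components; recursion stops.
SUM(need) = 1 + 5 + 1 + 5 + 2 + 25 + 2 = 41.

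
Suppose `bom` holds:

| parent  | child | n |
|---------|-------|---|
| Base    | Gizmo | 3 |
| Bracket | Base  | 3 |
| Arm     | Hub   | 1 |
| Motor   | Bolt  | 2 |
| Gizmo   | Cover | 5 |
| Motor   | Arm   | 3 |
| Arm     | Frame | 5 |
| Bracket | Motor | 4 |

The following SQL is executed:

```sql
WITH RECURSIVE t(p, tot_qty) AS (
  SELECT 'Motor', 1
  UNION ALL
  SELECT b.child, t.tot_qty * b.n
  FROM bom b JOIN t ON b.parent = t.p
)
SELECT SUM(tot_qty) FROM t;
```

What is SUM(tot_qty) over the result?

Base: (Motor, tot_qty=1).
Iteration 1: components of {Motor} -> Arm = 1*3 = 3, Bolt = 1*2 = 2.
Iteration 2: components of {Arm,Bolt} -> Frame = 3*5 = 15, Hub = 3*1 = 3.
Iteration 3: no further components; recursion stops.
SUM(tot_qty) = 1 + 3 + 2 + 3 + 15 = 24.

24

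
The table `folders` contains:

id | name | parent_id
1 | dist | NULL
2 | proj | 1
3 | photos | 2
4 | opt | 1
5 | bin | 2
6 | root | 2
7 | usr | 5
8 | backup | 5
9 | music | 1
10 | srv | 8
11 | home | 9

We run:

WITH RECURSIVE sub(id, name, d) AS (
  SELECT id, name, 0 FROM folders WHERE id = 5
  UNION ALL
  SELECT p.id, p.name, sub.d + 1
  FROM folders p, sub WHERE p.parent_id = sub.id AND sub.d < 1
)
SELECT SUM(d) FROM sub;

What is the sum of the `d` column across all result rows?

2

Base: id=5 (bin) at d 0.
Iteration 1: rows with parent_id in {5} -> usr (id 7, d 1), backup (id 8, d 1).
Iteration 2: d < 1 fails for all current rows; recursion stops.
SUM(d) = 0 + 1 + 1 = 2.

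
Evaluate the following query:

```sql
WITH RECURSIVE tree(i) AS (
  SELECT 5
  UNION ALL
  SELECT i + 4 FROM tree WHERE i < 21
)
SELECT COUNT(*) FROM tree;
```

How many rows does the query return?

Base: i=5.
Iteration 1: 5 < 21 holds -> i = 5 + 4 = 9.
Iteration 2: 9 < 21 holds -> i = 9 + 4 = 13.
Iteration 3: 13 < 21 holds -> i = 13 + 4 = 17.
Iteration 4: 17 < 21 holds -> i = 17 + 4 = 21.
Iteration 5: 21 < 21 fails; recursion stops.
Total rows emitted: 5.

5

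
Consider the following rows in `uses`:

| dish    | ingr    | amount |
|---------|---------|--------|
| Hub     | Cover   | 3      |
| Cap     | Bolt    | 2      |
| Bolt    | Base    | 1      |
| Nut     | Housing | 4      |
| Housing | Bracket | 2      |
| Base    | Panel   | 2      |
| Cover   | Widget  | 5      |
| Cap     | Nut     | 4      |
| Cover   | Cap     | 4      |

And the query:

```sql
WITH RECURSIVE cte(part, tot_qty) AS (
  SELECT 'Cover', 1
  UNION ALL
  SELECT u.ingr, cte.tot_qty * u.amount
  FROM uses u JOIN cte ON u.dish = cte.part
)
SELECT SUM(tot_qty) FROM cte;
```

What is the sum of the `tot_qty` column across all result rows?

Base: (Cover, tot_qty=1).
Iteration 1: components of {Cover} -> Cap = 1*4 = 4, Widget = 1*5 = 5.
Iteration 2: components of {Cap,Widget} -> Bolt = 4*2 = 8, Nut = 4*4 = 16.
Iteration 3: components of {Bolt,Nut} -> Base = 8*1 = 8, Housing = 16*4 = 64.
Iteration 4: components of {Base,Housing} -> Bracket = 64*2 = 128, Panel = 8*2 = 16.
Iteration 5: no further components; recursion stops.
SUM(tot_qty) = 1 + 4 + 5 + 8 + 16 + 8 + 64 + 16 + 128 = 250.

250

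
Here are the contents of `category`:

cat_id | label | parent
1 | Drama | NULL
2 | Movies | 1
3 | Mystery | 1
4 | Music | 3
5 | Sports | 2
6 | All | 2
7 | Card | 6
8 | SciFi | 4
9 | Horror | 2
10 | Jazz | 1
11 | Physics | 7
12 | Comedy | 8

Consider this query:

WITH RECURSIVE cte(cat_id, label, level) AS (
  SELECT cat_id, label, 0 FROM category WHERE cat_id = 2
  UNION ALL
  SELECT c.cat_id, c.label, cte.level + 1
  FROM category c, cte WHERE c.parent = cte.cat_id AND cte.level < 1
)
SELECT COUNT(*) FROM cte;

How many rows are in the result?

4

Base: cat_id=2 (Movies) at level 0.
Iteration 1: rows with parent in {2} -> Sports (id 5, level 1), All (id 6, level 1), Horror (id 9, level 1).
Iteration 2: level < 1 fails for all current rows; recursion stops.
Total rows emitted: 4.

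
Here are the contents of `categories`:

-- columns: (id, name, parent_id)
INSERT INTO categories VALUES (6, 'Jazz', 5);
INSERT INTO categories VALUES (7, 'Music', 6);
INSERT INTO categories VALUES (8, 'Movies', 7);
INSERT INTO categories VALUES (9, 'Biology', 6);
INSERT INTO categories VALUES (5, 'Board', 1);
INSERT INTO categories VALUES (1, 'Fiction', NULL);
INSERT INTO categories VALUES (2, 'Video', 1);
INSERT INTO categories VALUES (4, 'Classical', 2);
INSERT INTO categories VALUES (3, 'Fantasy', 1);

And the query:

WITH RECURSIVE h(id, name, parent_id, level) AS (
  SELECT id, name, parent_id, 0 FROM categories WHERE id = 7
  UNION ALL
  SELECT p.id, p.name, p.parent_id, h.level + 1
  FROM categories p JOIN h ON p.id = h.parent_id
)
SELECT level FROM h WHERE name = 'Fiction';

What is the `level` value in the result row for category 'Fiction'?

Base: id=7 (Music), parent_id=6, level 0.
Iteration 1: join on id=6 -> Jazz (id 6, parent_id=5, level 1).
Iteration 2: join on id=5 -> Board (id 5, parent_id=1, level 2).
Iteration 3: join on id=1 -> Fiction (id 1, parent_id=NULL, level 3).
Iteration 4: parent_id is NULL; no match; recursion stops.

3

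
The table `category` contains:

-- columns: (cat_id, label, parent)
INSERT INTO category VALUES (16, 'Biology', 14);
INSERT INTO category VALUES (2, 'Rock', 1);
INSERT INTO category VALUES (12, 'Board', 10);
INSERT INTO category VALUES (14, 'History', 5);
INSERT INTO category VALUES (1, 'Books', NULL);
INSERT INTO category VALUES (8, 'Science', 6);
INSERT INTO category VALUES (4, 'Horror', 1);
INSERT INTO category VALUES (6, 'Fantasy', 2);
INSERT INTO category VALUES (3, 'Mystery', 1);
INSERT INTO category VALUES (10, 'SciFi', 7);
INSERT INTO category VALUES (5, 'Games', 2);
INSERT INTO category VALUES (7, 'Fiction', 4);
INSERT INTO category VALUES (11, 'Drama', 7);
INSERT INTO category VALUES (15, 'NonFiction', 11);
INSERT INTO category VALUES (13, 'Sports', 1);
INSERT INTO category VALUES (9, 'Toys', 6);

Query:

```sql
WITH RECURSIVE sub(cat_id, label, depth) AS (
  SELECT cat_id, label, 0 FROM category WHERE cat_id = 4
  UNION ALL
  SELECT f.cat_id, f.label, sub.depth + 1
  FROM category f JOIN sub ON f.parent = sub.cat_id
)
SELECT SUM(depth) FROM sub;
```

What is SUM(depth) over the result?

Base: cat_id=4 (Horror) at depth 0.
Iteration 1: rows with parent in {4} -> Fiction (id 7, depth 1).
Iteration 2: rows with parent in {7} -> SciFi (id 10, depth 2), Drama (id 11, depth 2).
Iteration 3: rows with parent in {10,11} -> Board (id 12, depth 3), NonFiction (id 15, depth 3).
Iteration 4: no rows with parent in {12,15}; recursion stops.
SUM(depth) = 0 + 1 + 2 + 2 + 3 + 3 = 11.

11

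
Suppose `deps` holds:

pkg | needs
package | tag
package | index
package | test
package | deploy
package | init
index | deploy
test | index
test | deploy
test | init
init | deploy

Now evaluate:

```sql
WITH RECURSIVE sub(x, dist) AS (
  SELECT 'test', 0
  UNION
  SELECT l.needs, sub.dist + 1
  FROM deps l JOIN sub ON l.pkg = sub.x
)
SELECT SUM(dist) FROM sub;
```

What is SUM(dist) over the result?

Base: (test, dist=0).
Iteration 1: edges from {test} -> (deploy, dist=1), (index, dist=1), (init, dist=1).
Iteration 2: edges from {deploy,index,init} -> (deploy, dist=2). [UNION drops 1 duplicate row(s)]
Iteration 3: no outgoing edges from {deploy}; recursion stops.
SUM(dist) = 0 + 1 + 1 + 1 + 2 = 5.

5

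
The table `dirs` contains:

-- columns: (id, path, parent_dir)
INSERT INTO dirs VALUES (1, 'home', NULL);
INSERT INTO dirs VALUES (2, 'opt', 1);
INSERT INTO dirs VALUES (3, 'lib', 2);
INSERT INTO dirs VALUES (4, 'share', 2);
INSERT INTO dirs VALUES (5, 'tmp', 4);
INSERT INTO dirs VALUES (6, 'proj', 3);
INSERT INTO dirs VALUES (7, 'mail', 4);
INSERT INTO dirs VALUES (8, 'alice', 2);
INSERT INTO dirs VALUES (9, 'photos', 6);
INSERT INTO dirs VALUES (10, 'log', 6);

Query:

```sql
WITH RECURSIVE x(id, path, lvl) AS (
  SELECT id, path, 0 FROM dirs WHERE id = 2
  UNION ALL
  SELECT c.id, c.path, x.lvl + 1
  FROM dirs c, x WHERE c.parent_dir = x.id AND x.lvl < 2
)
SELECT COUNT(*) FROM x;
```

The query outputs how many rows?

Base: id=2 (opt) at lvl 0.
Iteration 1: rows with parent_dir in {2} -> lib (id 3, lvl 1), share (id 4, lvl 1), alice (id 8, lvl 1).
Iteration 2: rows with parent_dir in {3,4,8} -> tmp (id 5, lvl 2), proj (id 6, lvl 2), mail (id 7, lvl 2).
Iteration 3: lvl < 2 fails for all current rows; recursion stops.
Total rows emitted: 7.

7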